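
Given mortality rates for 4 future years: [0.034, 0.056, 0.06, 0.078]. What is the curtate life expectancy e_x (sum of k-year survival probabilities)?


e_x = sum_{k=1}^{n} k_p_x
k_p_x values:
  1_p_x = 0.966
  2_p_x = 0.911904
  3_p_x = 0.85719
  4_p_x = 0.790329
e_x = 3.5254


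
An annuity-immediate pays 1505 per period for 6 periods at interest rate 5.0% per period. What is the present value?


PV = PMT * (1 - (1+i)^(-n)) / i
= 1505 * (1 - (1+0.05)^(-6)) / 0.05
= 1505 * (1 - 0.746215) / 0.05
= 1505 * 5.075692
= 7638.9166


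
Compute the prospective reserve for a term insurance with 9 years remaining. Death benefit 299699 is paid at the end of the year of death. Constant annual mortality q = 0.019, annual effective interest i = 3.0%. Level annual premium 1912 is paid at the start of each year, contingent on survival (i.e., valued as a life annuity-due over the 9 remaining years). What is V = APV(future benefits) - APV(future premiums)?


v = 1/(1+i) = 0.970874
APV(future benefits) per unit = sum_{k=0}^{8} k_p_x * q * v^(k+1) = 0.137695
APV(future benefits) = 299699 * 0.137695 = 41267.1986
Life annuity-due factor ä_{x:9} = sum_{k=0}^{8} k_p_x * v^k = 7.464545
APV(future premiums) = 1912 * 7.464545 = 14272.2093
V = 41267.1986 - 14272.2093
= 26994.9893


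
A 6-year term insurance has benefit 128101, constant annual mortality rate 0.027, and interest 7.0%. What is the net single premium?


NSP = benefit * sum_{k=0}^{n-1} k_p_x * q * v^(k+1)
With constant q=0.027, v=0.934579
Sum = 0.120964
NSP = 128101 * 0.120964
= 15495.6611


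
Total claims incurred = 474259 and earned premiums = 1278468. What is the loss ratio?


Loss ratio = claims / premiums
= 474259 / 1278468
= 0.371


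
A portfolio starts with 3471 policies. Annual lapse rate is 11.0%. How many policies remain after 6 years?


remaining = initial * (1 - lapse)^years
= 3471 * (1 - 0.11)^6
= 3471 * 0.496981
= 1725.0221


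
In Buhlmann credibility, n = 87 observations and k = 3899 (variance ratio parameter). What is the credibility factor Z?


Z = n / (n + k)
= 87 / (87 + 3899)
= 87 / 3986
= 0.0218


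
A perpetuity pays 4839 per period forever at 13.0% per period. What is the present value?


PV = PMT / i
= 4839 / 0.13
= 37223.0769


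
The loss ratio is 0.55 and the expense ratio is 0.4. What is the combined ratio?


Combined ratio = loss ratio + expense ratio
= 0.55 + 0.4
= 0.95


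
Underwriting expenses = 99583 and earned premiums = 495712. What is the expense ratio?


Expense ratio = expenses / premiums
= 99583 / 495712
= 0.2009


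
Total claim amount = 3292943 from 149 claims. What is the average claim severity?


severity = total / number
= 3292943 / 149
= 22100.2886


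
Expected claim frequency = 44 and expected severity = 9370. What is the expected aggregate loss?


E[S] = E[N] * E[X]
= 44 * 9370
= 412280


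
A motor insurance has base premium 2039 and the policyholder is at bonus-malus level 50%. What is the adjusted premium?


adjusted = base * BM_level / 100
= 2039 * 50 / 100
= 2039 * 0.5
= 1019.5


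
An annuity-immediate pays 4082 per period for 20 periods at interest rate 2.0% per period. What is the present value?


PV = PMT * (1 - (1+i)^(-n)) / i
= 4082 * (1 - (1+0.02)^(-20)) / 0.02
= 4082 * (1 - 0.672971) / 0.02
= 4082 * 16.351433
= 66746.5509


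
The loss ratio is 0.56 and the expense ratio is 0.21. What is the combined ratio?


Combined ratio = loss ratio + expense ratio
= 0.56 + 0.21
= 0.77


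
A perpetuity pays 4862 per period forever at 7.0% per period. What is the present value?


PV = PMT / i
= 4862 / 0.07
= 69457.1429


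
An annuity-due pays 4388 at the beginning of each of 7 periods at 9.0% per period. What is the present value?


PV_due = PMT * (1-(1+i)^(-n))/i * (1+i)
PV_immediate = 22084.597
PV_due = 22084.597 * 1.09
= 24072.2108


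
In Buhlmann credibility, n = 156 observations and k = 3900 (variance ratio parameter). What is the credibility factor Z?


Z = n / (n + k)
= 156 / (156 + 3900)
= 156 / 4056
= 0.0385


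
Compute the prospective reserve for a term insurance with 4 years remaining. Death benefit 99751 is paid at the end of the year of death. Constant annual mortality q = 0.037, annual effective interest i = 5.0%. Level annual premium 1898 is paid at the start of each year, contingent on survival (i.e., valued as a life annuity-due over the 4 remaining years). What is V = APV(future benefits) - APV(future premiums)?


v = 1/(1+i) = 0.952381
APV(future benefits) per unit = sum_{k=0}^{3} k_p_x * q * v^(k+1) = 0.124382
APV(future benefits) = 99751 * 0.124382 = 12407.194
Life annuity-due factor ä_{x:4} = sum_{k=0}^{3} k_p_x * v^k = 3.52975
APV(future premiums) = 1898 * 3.52975 = 6699.4646
V = 12407.194 - 6699.4646
= 5707.7294


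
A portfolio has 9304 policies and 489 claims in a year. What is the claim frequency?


frequency = claims / policies
= 489 / 9304
= 0.0526


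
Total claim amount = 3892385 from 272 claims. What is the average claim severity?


severity = total / number
= 3892385 / 272
= 14310.239


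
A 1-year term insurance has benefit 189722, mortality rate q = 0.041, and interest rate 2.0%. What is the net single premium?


NSP = benefit * q * v
v = 1/(1+i) = 0.980392
NSP = 189722 * 0.041 * 0.980392
= 7626.0804


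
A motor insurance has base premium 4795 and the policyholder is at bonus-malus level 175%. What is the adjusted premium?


adjusted = base * BM_level / 100
= 4795 * 175 / 100
= 4795 * 1.75
= 8391.25


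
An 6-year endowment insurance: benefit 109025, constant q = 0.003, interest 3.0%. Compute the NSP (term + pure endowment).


Term component = 1759.0475
Pure endowment = 6_p_x * v^6 * benefit = 0.982134 * 0.837484 * 109025 = 89675.4773
NSP = 91434.5248


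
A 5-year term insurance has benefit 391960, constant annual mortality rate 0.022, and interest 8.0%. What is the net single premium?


NSP = benefit * sum_{k=0}^{n-1} k_p_x * q * v^(k+1)
With constant q=0.022, v=0.925926
Sum = 0.084346
NSP = 391960 * 0.084346
= 33060.248


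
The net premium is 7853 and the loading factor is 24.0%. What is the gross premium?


Gross = net * (1 + loading)
= 7853 * (1 + 0.24)
= 7853 * 1.24
= 9737.72


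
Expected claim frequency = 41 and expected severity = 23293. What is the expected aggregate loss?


E[S] = E[N] * E[X]
= 41 * 23293
= 955013


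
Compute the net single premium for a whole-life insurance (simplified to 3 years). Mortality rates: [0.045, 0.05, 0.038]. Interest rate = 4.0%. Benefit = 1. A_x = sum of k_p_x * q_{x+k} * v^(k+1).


v = 0.961538
Year 0: k_p_x=1.0, q=0.045, term=0.043269
Year 1: k_p_x=0.955, q=0.05, term=0.044148
Year 2: k_p_x=0.90725, q=0.038, term=0.030649
A_x = 0.1181


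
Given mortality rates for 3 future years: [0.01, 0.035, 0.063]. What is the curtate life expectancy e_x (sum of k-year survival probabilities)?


e_x = sum_{k=1}^{n} k_p_x
k_p_x values:
  1_p_x = 0.99
  2_p_x = 0.95535
  3_p_x = 0.895163
e_x = 2.8405


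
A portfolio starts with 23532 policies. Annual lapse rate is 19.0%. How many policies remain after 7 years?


remaining = initial * (1 - lapse)^years
= 23532 * (1 - 0.19)^7
= 23532 * 0.228768
= 5383.3668


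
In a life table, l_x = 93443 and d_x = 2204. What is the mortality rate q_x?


q_x = d_x / l_x
= 2204 / 93443
= 0.0236


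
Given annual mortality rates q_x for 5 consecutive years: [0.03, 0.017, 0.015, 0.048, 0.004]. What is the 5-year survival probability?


p_k = 1 - q_k for each year
Survival = product of (1 - q_k)
= 0.97 * 0.983 * 0.985 * 0.952 * 0.996
= 0.8905


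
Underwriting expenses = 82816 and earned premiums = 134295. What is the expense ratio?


Expense ratio = expenses / premiums
= 82816 / 134295
= 0.6167


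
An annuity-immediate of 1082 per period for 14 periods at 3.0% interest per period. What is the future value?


FV = PMT * ((1+i)^n - 1) / i
= 1082 * ((1.03)^14 - 1) / 0.03
= 1082 * (1.51259 - 1) / 0.03
= 18487.4027


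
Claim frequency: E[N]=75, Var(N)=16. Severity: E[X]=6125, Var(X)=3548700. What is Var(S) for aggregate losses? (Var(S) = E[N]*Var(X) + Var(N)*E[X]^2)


Var(S) = E[N]*Var(X) + Var(N)*E[X]^2
= 75*3548700 + 16*6125^2
= 266152500 + 600250000
= 8.6640e+08


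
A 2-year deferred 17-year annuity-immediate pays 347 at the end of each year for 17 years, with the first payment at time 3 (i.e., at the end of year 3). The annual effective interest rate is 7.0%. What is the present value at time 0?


PV at time 2 of the 17-year annuity-immediate:
a_n = 347 * (1-(1+0.07)^(-17))/0.07 = 3387.8384
Discount back 2 years to time 0:
PV = 3387.8384 * (1+0.07)^(-2)
= 3387.8384 * 0.873439
= 2959.0692


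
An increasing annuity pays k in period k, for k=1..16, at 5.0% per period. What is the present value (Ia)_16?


(Ia)_n = sum_{k=1}^{n} k * v^k, v = 1/(1+i)
v = 0.952381
Sum computed term by term:
(Ia)_16 = 80.9975


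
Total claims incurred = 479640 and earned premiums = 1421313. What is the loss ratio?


Loss ratio = claims / premiums
= 479640 / 1421313
= 0.3375


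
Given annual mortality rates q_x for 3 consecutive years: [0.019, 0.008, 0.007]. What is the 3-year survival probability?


p_k = 1 - q_k for each year
Survival = product of (1 - q_k)
= 0.981 * 0.992 * 0.993
= 0.9663


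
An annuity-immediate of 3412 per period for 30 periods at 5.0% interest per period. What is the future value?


FV = PMT * ((1+i)^n - 1) / i
= 3412 * ((1.05)^30 - 1) / 0.05
= 3412 * (4.321942 - 1) / 0.05
= 226689.3477


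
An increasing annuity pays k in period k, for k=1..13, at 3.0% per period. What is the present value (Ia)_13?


(Ia)_n = sum_{k=1}^{n} k * v^k, v = 1/(1+i)
v = 0.970874
Sum computed term by term:
(Ia)_13 = 70.0546


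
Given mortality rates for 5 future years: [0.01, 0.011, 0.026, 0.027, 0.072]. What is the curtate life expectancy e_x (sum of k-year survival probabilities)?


e_x = sum_{k=1}^{n} k_p_x
k_p_x values:
  1_p_x = 0.99
  2_p_x = 0.97911
  3_p_x = 0.953653
  4_p_x = 0.927905
  5_p_x = 0.861095
e_x = 4.7118


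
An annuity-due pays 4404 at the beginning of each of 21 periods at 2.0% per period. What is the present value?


PV_due = PMT * (1-(1+i)^(-n))/i * (1+i)
PV_immediate = 74917.3651
PV_due = 74917.3651 * 1.02
= 76415.7124


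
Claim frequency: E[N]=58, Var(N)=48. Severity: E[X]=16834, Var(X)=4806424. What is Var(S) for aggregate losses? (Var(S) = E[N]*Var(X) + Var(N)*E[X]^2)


Var(S) = E[N]*Var(X) + Var(N)*E[X]^2
= 58*4806424 + 48*16834^2
= 278772592 + 13602410688
= 1.3881e+10


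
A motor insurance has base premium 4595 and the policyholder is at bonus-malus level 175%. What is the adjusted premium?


adjusted = base * BM_level / 100
= 4595 * 175 / 100
= 4595 * 1.75
= 8041.25


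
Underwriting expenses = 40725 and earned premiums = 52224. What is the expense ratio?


Expense ratio = expenses / premiums
= 40725 / 52224
= 0.7798


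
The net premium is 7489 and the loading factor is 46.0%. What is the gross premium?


Gross = net * (1 + loading)
= 7489 * (1 + 0.46)
= 7489 * 1.46
= 10933.94


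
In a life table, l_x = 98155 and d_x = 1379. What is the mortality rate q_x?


q_x = d_x / l_x
= 1379 / 98155
= 0.014


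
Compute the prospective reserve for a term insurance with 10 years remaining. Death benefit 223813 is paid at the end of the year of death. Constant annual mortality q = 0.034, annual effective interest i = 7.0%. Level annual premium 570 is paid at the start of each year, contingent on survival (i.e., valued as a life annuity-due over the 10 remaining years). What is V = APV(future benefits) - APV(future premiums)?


v = 1/(1+i) = 0.934579
APV(future benefits) per unit = sum_{k=0}^{9} k_p_x * q * v^(k+1) = 0.209331
APV(future benefits) = 223813 * 0.209331 = 46850.9383
Life annuity-due factor ä_{x:10} = sum_{k=0}^{9} k_p_x * v^k = 6.587761
APV(future premiums) = 570 * 6.587761 = 3755.0239
V = 46850.9383 - 3755.0239
= 43095.9144


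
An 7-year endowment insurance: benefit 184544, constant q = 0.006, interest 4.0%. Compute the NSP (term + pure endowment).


Term component = 6533.5785
Pure endowment = 7_p_x * v^7 * benefit = 0.958748 * 0.759918 * 184544 = 134453.2317
NSP = 140986.8102


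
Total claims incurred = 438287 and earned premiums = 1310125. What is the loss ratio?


Loss ratio = claims / premiums
= 438287 / 1310125
= 0.3345


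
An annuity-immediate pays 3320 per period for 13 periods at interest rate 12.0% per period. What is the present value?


PV = PMT * (1 - (1+i)^(-n)) / i
= 3320 * (1 - (1+0.12)^(-13)) / 0.12
= 3320 * (1 - 0.229174) / 0.12
= 3320 * 6.423548
= 21326.1807


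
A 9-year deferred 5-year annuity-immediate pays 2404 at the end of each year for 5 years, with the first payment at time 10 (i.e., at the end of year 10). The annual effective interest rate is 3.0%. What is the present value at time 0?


PV at time 9 of the 5-year annuity-immediate:
a_n = 2404 * (1-(1+0.03)^(-5))/0.03 = 11009.6161
Discount back 9 years to time 0:
PV = 11009.6161 * (1+0.03)^(-9)
= 11009.6161 * 0.766417
= 8437.954


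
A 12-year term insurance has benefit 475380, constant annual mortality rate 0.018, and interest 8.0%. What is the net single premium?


NSP = benefit * sum_{k=0}^{n-1} k_p_x * q * v^(k+1)
With constant q=0.018, v=0.925926
Sum = 0.125019
NSP = 475380 * 0.125019
= 59431.6538


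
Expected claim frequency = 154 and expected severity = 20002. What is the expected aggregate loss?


E[S] = E[N] * E[X]
= 154 * 20002
= 3.0803e+06


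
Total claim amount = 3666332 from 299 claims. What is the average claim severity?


severity = total / number
= 3666332 / 299
= 12261.9799


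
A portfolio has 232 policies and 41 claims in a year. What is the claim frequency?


frequency = claims / policies
= 41 / 232
= 0.1767


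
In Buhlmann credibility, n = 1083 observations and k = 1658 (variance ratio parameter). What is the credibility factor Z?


Z = n / (n + k)
= 1083 / (1083 + 1658)
= 1083 / 2741
= 0.3951


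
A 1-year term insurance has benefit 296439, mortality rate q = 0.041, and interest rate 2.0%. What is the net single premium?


NSP = benefit * q * v
v = 1/(1+i) = 0.980392
NSP = 296439 * 0.041 * 0.980392
= 11915.6853


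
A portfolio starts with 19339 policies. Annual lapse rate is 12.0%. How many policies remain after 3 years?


remaining = initial * (1 - lapse)^years
= 19339 * (1 - 0.12)^3
= 19339 * 0.681472
= 13178.987


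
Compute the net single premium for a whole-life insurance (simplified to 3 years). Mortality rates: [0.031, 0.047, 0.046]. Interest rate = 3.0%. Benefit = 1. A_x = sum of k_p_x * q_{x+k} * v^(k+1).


v = 0.970874
Year 0: k_p_x=1.0, q=0.031, term=0.030097
Year 1: k_p_x=0.969, q=0.047, term=0.042929
Year 2: k_p_x=0.923457, q=0.046, term=0.038874
A_x = 0.1119


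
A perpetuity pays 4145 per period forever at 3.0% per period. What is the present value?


PV = PMT / i
= 4145 / 0.03
= 138166.6667


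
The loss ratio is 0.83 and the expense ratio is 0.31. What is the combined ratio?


Combined ratio = loss ratio + expense ratio
= 0.83 + 0.31
= 1.14


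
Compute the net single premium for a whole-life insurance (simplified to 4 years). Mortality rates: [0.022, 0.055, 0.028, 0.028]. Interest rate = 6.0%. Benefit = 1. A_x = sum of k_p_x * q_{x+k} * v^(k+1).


v = 0.943396
Year 0: k_p_x=1.0, q=0.022, term=0.020755
Year 1: k_p_x=0.978, q=0.055, term=0.047873
Year 2: k_p_x=0.92421, q=0.028, term=0.021728
Year 3: k_p_x=0.898332, q=0.028, term=0.019924
A_x = 0.1103


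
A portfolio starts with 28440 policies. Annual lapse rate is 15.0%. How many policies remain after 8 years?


remaining = initial * (1 - lapse)^years
= 28440 * (1 - 0.15)^8
= 28440 * 0.272491
= 7749.6305


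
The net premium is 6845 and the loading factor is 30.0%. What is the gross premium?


Gross = net * (1 + loading)
= 6845 * (1 + 0.3)
= 6845 * 1.3
= 8898.5


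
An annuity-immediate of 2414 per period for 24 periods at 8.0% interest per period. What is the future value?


FV = PMT * ((1+i)^n - 1) / i
= 2414 * ((1.08)^24 - 1) / 0.08
= 2414 * (6.341181 - 1) / 0.08
= 161170.1287


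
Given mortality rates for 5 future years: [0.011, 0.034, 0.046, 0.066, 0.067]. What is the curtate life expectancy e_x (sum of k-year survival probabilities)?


e_x = sum_{k=1}^{n} k_p_x
k_p_x values:
  1_p_x = 0.989
  2_p_x = 0.955374
  3_p_x = 0.911427
  4_p_x = 0.851273
  5_p_x = 0.794237
e_x = 4.5013


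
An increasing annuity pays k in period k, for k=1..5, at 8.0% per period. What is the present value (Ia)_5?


(Ia)_n = sum_{k=1}^{n} k * v^k, v = 1/(1+i)
v = 0.925926
Sum computed term by term:
(Ia)_5 = 11.3651


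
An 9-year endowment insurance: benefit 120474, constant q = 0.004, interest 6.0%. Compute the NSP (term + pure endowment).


Term component = 3230.7521
Pure endowment = 9_p_x * v^9 * benefit = 0.964571 * 0.591898 * 120474 = 68781.9665
NSP = 72012.7186


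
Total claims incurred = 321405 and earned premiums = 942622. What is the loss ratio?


Loss ratio = claims / premiums
= 321405 / 942622
= 0.341


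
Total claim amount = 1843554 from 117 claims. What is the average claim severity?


severity = total / number
= 1843554 / 117
= 15756.8718


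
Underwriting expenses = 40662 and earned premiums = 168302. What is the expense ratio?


Expense ratio = expenses / premiums
= 40662 / 168302
= 0.2416


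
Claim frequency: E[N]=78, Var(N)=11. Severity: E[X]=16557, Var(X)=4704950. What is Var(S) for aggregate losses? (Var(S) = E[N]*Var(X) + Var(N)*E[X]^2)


Var(S) = E[N]*Var(X) + Var(N)*E[X]^2
= 78*4704950 + 11*16557^2
= 366986100 + 3015476739
= 3.3825e+09


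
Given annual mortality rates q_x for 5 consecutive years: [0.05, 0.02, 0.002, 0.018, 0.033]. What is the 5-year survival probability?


p_k = 1 - q_k for each year
Survival = product of (1 - q_k)
= 0.95 * 0.98 * 0.998 * 0.982 * 0.967
= 0.8823


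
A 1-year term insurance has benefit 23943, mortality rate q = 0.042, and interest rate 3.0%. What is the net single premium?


NSP = benefit * q * v
v = 1/(1+i) = 0.970874
NSP = 23943 * 0.042 * 0.970874
= 976.3165


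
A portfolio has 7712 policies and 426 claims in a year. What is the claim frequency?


frequency = claims / policies
= 426 / 7712
= 0.0552


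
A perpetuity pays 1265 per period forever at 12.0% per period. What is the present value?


PV = PMT / i
= 1265 / 0.12
= 10541.6667


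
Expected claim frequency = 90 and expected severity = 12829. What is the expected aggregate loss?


E[S] = E[N] * E[X]
= 90 * 12829
= 1.1546e+06


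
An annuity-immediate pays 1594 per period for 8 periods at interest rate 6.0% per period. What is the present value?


PV = PMT * (1 - (1+i)^(-n)) / i
= 1594 * (1 - (1+0.06)^(-8)) / 0.06
= 1594 * (1 - 0.627412) / 0.06
= 1594 * 6.209794
= 9898.4113


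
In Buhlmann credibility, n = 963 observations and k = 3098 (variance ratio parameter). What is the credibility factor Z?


Z = n / (n + k)
= 963 / (963 + 3098)
= 963 / 4061
= 0.2371


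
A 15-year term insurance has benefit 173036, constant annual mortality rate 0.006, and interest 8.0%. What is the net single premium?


NSP = benefit * sum_{k=0}^{n-1} k_p_x * q * v^(k+1)
With constant q=0.006, v=0.925926
Sum = 0.049672
NSP = 173036 * 0.049672
= 8595.0868


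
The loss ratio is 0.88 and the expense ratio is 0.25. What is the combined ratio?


Combined ratio = loss ratio + expense ratio
= 0.88 + 0.25
= 1.13


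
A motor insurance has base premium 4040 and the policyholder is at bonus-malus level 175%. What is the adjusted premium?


adjusted = base * BM_level / 100
= 4040 * 175 / 100
= 4040 * 1.75
= 7070.0


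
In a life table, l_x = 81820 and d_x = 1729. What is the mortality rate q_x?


q_x = d_x / l_x
= 1729 / 81820
= 0.0211


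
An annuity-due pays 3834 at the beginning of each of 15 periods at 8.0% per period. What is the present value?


PV_due = PMT * (1-(1+i)^(-n))/i * (1+i)
PV_immediate = 32817.0413
PV_due = 32817.0413 * 1.08
= 35442.4046


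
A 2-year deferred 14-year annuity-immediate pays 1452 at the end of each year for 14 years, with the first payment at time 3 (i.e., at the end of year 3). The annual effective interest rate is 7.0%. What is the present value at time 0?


PV at time 2 of the 14-year annuity-immediate:
a_n = 1452 * (1-(1+0.07)^(-14))/0.07 = 12698.4195
Discount back 2 years to time 0:
PV = 12698.4195 * (1+0.07)^(-2)
= 12698.4195 * 0.873439
= 11091.2914


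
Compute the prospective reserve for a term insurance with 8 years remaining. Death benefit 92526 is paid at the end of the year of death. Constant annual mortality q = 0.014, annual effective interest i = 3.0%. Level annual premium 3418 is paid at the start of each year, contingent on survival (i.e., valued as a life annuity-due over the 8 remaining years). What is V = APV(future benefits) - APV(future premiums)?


v = 1/(1+i) = 0.970874
APV(future benefits) per unit = sum_{k=0}^{7} k_p_x * q * v^(k+1) = 0.093797
APV(future benefits) = 92526 * 0.093797 = 8678.6893
Life annuity-due factor ä_{x:8} = sum_{k=0}^{7} k_p_x * v^k = 6.900802
APV(future premiums) = 3418 * 6.900802 = 23586.94
V = 8678.6893 - 23586.94
= -14908.2507


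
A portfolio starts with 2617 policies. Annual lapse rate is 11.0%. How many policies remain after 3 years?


remaining = initial * (1 - lapse)^years
= 2617 * (1 - 0.11)^3
= 2617 * 0.704969
= 1844.9039


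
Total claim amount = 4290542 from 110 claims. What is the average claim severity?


severity = total / number
= 4290542 / 110
= 39004.9273


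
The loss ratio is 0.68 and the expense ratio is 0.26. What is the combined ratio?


Combined ratio = loss ratio + expense ratio
= 0.68 + 0.26
= 0.94


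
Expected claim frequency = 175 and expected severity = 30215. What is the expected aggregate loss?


E[S] = E[N] * E[X]
= 175 * 30215
= 5.2876e+06


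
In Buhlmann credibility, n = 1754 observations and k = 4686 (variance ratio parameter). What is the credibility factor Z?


Z = n / (n + k)
= 1754 / (1754 + 4686)
= 1754 / 6440
= 0.2724


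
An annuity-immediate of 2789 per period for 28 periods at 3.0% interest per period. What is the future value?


FV = PMT * ((1+i)^n - 1) / i
= 2789 * ((1.03)^28 - 1) / 0.03
= 2789 * (2.287928 - 1) / 0.03
= 119734.3429


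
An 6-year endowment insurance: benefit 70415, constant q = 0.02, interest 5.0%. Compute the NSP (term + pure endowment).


Term component = 6819.6078
Pure endowment = 6_p_x * v^6 * benefit = 0.885842 * 0.746215 * 70415 = 46546.3728
NSP = 53365.9806


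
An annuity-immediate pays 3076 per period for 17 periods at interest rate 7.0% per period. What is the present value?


PV = PMT * (1 - (1+i)^(-n)) / i
= 3076 * (1 - (1+0.07)^(-17)) / 0.07
= 3076 * (1 - 0.316574) / 0.07
= 3076 * 9.763223
= 30031.6739


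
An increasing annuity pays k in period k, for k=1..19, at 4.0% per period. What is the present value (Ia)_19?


(Ia)_n = sum_{k=1}^{n} k * v^k, v = 1/(1+i)
v = 0.961538
Sum computed term by term:
(Ia)_19 = 116.0273


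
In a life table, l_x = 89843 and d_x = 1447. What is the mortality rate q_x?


q_x = d_x / l_x
= 1447 / 89843
= 0.0161


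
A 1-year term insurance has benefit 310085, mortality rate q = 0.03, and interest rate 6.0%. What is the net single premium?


NSP = benefit * q * v
v = 1/(1+i) = 0.943396
NSP = 310085 * 0.03 * 0.943396
= 8775.9906


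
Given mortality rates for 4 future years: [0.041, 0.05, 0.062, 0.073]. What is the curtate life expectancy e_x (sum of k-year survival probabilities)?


e_x = sum_{k=1}^{n} k_p_x
k_p_x values:
  1_p_x = 0.959
  2_p_x = 0.91105
  3_p_x = 0.854565
  4_p_x = 0.792182
e_x = 3.5168


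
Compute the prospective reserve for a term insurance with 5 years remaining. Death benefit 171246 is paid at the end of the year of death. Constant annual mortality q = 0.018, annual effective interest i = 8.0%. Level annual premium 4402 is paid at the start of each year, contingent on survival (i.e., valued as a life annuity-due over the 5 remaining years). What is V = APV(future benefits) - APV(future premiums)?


v = 1/(1+i) = 0.925926
APV(future benefits) per unit = sum_{k=0}^{4} k_p_x * q * v^(k+1) = 0.069521
APV(future benefits) = 171246 * 0.069521 = 11905.2031
Life annuity-due factor ä_{x:5} = sum_{k=0}^{4} k_p_x * v^k = 4.171263
APV(future premiums) = 4402 * 4.171263 = 18361.9018
V = 11905.2031 - 18361.9018
= -6456.6987


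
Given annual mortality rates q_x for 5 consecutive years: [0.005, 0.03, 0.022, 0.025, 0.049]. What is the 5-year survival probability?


p_k = 1 - q_k for each year
Survival = product of (1 - q_k)
= 0.995 * 0.97 * 0.978 * 0.975 * 0.951
= 0.8752


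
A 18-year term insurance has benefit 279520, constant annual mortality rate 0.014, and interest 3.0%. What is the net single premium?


NSP = benefit * sum_{k=0}^{n-1} k_p_x * q * v^(k+1)
With constant q=0.014, v=0.970874
Sum = 0.173175
NSP = 279520 * 0.173175
= 48405.749


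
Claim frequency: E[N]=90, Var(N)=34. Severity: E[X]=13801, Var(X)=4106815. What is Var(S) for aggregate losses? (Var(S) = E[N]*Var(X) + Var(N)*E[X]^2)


Var(S) = E[N]*Var(X) + Var(N)*E[X]^2
= 90*4106815 + 34*13801^2
= 369613350 + 6475898434
= 6.8455e+09


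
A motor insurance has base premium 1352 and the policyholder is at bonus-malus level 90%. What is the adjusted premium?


adjusted = base * BM_level / 100
= 1352 * 90 / 100
= 1352 * 0.9
= 1216.8


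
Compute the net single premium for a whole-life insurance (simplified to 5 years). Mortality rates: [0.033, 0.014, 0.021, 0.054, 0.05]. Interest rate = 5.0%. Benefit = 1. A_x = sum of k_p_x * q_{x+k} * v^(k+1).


v = 0.952381
Year 0: k_p_x=1.0, q=0.033, term=0.031429
Year 1: k_p_x=0.967, q=0.014, term=0.012279
Year 2: k_p_x=0.953462, q=0.021, term=0.017296
Year 3: k_p_x=0.933439, q=0.054, term=0.041469
Year 4: k_p_x=0.883034, q=0.05, term=0.034594
A_x = 0.1371


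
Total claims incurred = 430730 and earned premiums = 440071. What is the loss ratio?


Loss ratio = claims / premiums
= 430730 / 440071
= 0.9788


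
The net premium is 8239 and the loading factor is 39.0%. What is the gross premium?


Gross = net * (1 + loading)
= 8239 * (1 + 0.39)
= 8239 * 1.39
= 11452.21


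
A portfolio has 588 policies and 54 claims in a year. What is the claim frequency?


frequency = claims / policies
= 54 / 588
= 0.0918


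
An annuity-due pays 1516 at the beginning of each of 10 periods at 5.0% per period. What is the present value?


PV_due = PMT * (1-(1+i)^(-n))/i * (1+i)
PV_immediate = 11706.1502
PV_due = 11706.1502 * 1.05
= 12291.4577


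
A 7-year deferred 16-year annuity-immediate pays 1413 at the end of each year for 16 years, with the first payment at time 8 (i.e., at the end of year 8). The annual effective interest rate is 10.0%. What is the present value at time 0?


PV at time 7 of the 16-year annuity-immediate:
a_n = 1413 * (1-(1+0.1)^(-16))/0.1 = 11054.9003
Discount back 7 years to time 0:
PV = 11054.9003 * (1+0.1)^(-7)
= 11054.9003 * 0.513158
= 5672.9118


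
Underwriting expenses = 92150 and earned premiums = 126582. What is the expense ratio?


Expense ratio = expenses / premiums
= 92150 / 126582
= 0.728


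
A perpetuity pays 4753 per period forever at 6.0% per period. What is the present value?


PV = PMT / i
= 4753 / 0.06
= 79216.6667


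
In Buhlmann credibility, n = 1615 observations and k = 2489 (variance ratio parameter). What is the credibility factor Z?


Z = n / (n + k)
= 1615 / (1615 + 2489)
= 1615 / 4104
= 0.3935


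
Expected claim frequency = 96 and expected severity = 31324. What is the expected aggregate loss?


E[S] = E[N] * E[X]
= 96 * 31324
= 3.0071e+06


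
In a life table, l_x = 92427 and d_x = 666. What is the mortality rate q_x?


q_x = d_x / l_x
= 666 / 92427
= 0.0072


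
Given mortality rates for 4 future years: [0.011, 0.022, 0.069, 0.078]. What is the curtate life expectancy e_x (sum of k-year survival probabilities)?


e_x = sum_{k=1}^{n} k_p_x
k_p_x values:
  1_p_x = 0.989
  2_p_x = 0.967242
  3_p_x = 0.900502
  4_p_x = 0.830263
e_x = 3.687


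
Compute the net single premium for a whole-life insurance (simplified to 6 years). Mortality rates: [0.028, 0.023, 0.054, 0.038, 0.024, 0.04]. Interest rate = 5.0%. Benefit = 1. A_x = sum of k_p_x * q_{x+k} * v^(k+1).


v = 0.952381
Year 0: k_p_x=1.0, q=0.028, term=0.026667
Year 1: k_p_x=0.972, q=0.023, term=0.020278
Year 2: k_p_x=0.949644, q=0.054, term=0.044298
Year 3: k_p_x=0.898363, q=0.038, term=0.028085
Year 4: k_p_x=0.864225, q=0.024, term=0.016251
Year 5: k_p_x=0.843484, q=0.04, term=0.025177
A_x = 0.1608


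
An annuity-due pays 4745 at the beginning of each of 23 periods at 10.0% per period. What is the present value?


PV_due = PMT * (1-(1+i)^(-n))/i * (1+i)
PV_immediate = 42150.8714
PV_due = 42150.8714 * 1.1
= 46365.9586


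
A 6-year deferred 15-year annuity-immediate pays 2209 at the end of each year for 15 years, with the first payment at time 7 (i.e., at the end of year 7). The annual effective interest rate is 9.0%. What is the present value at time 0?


PV at time 6 of the 15-year annuity-immediate:
a_n = 2209 * (1-(1+0.09)^(-15))/0.09 = 17806.0607
Discount back 6 years to time 0:
PV = 17806.0607 * (1+0.09)^(-6)
= 17806.0607 * 0.596267
= 10617.1722


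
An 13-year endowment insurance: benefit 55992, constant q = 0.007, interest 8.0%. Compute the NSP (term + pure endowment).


Term component = 2993.1578
Pure endowment = 13_p_x * v^13 * benefit = 0.912726 * 0.367698 * 55992 = 18791.3244
NSP = 21784.4822


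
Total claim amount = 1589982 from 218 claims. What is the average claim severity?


severity = total / number
= 1589982 / 218
= 7293.4954


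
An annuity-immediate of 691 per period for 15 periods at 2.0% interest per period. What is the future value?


FV = PMT * ((1+i)^n - 1) / i
= 691 * ((1.02)^15 - 1) / 0.02
= 691 * (1.345868 - 1) / 0.02
= 11949.7511


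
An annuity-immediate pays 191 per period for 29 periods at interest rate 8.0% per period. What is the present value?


PV = PMT * (1 - (1+i)^(-n)) / i
= 191 * (1 - (1+0.08)^(-29)) / 0.08
= 191 * (1 - 0.107328) / 0.08
= 191 * 11.158406
= 2131.2555


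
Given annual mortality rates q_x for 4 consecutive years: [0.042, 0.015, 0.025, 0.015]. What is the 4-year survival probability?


p_k = 1 - q_k for each year
Survival = product of (1 - q_k)
= 0.958 * 0.985 * 0.975 * 0.985
= 0.9062


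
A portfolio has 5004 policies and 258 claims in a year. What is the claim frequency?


frequency = claims / policies
= 258 / 5004
= 0.0516


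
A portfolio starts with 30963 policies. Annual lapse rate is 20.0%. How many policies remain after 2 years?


remaining = initial * (1 - lapse)^years
= 30963 * (1 - 0.2)^2
= 30963 * 0.64
= 19816.32


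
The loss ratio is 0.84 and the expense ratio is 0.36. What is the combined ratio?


Combined ratio = loss ratio + expense ratio
= 0.84 + 0.36
= 1.2


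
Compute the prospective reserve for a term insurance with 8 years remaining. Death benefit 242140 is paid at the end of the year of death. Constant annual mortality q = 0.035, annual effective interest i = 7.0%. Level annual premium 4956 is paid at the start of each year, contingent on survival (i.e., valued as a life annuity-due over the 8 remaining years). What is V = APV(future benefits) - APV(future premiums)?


v = 1/(1+i) = 0.934579
APV(future benefits) per unit = sum_{k=0}^{7} k_p_x * q * v^(k+1) = 0.187443
APV(future benefits) = 242140 * 0.187443 = 45387.4062
Life annuity-due factor ä_{x:8} = sum_{k=0}^{7} k_p_x * v^k = 5.730395
APV(future premiums) = 4956 * 5.730395 = 28399.8377
V = 45387.4062 - 28399.8377
= 16987.5686


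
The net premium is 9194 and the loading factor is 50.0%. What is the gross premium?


Gross = net * (1 + loading)
= 9194 * (1 + 0.5)
= 9194 * 1.5
= 13791.0


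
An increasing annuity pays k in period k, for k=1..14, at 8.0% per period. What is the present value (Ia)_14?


(Ia)_n = sum_{k=1}^{n} k * v^k, v = 1/(1+i)
v = 0.925926
Sum computed term by term:
(Ia)_14 = 51.7165


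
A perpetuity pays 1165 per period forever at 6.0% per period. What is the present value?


PV = PMT / i
= 1165 / 0.06
= 19416.6667


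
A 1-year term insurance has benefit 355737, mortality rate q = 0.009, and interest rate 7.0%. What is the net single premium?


NSP = benefit * q * v
v = 1/(1+i) = 0.934579
NSP = 355737 * 0.009 * 0.934579
= 2992.1804


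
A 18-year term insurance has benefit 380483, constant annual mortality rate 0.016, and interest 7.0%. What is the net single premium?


NSP = benefit * sum_{k=0}^{n-1} k_p_x * q * v^(k+1)
With constant q=0.016, v=0.934579
Sum = 0.144872
NSP = 380483 * 0.144872
= 55121.4469


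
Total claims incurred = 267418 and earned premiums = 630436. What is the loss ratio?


Loss ratio = claims / premiums
= 267418 / 630436
= 0.4242


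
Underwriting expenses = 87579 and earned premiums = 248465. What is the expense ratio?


Expense ratio = expenses / premiums
= 87579 / 248465
= 0.3525


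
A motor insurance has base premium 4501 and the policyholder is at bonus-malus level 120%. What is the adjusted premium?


adjusted = base * BM_level / 100
= 4501 * 120 / 100
= 4501 * 1.2
= 5401.2


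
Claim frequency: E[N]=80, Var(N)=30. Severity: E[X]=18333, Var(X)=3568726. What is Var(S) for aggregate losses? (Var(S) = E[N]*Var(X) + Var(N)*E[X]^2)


Var(S) = E[N]*Var(X) + Var(N)*E[X]^2
= 80*3568726 + 30*18333^2
= 285498080 + 10082966670
= 1.0368e+10


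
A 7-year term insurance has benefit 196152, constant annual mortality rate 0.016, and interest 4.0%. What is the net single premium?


NSP = benefit * sum_{k=0}^{n-1} k_p_x * q * v^(k+1)
With constant q=0.016, v=0.961538
Sum = 0.091776
NSP = 196152 * 0.091776
= 18001.9831


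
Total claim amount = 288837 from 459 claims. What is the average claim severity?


severity = total / number
= 288837 / 459
= 629.2745


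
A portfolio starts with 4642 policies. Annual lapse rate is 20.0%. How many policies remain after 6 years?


remaining = initial * (1 - lapse)^years
= 4642 * (1 - 0.2)^6
= 4642 * 0.262144
= 1216.8724


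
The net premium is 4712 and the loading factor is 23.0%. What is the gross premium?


Gross = net * (1 + loading)
= 4712 * (1 + 0.23)
= 4712 * 1.23
= 5795.76


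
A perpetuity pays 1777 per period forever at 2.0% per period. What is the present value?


PV = PMT / i
= 1777 / 0.02
= 88850.0


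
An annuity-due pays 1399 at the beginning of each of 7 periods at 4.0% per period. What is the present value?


PV_due = PMT * (1-(1+i)^(-n))/i * (1+i)
PV_immediate = 8396.8745
PV_due = 8396.8745 * 1.04
= 8732.7495


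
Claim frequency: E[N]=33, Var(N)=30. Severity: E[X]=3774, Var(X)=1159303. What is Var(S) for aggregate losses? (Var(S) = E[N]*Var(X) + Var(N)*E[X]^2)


Var(S) = E[N]*Var(X) + Var(N)*E[X]^2
= 33*1159303 + 30*3774^2
= 38256999 + 427292280
= 4.6555e+08


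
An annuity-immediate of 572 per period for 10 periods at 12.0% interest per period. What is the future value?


FV = PMT * ((1+i)^n - 1) / i
= 572 * ((1.12)^10 - 1) / 0.12
= 572 * (3.105848 - 1) / 0.12
= 10037.8765


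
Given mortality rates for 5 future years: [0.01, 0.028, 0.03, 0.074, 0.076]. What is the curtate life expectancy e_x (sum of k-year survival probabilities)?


e_x = sum_{k=1}^{n} k_p_x
k_p_x values:
  1_p_x = 0.99
  2_p_x = 0.96228
  3_p_x = 0.933412
  4_p_x = 0.864339
  5_p_x = 0.798649
e_x = 4.5487


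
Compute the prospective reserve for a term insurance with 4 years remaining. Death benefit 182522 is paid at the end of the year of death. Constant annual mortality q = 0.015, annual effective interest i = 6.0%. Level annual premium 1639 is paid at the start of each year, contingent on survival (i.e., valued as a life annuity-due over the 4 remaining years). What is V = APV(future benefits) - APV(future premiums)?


v = 1/(1+i) = 0.943396
APV(future benefits) per unit = sum_{k=0}^{3} k_p_x * q * v^(k+1) = 0.050875
APV(future benefits) = 182522 * 0.050875 = 9285.7441
Life annuity-due factor ä_{x:4} = sum_{k=0}^{3} k_p_x * v^k = 3.595142
APV(future premiums) = 1639 * 3.595142 = 5892.4384
V = 9285.7441 - 5892.4384
= 3393.3057


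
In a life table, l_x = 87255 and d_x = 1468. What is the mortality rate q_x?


q_x = d_x / l_x
= 1468 / 87255
= 0.0168


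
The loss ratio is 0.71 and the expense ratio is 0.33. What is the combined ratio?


Combined ratio = loss ratio + expense ratio
= 0.71 + 0.33
= 1.04


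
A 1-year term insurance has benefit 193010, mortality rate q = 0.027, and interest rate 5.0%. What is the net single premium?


NSP = benefit * q * v
v = 1/(1+i) = 0.952381
NSP = 193010 * 0.027 * 0.952381
= 4963.1143


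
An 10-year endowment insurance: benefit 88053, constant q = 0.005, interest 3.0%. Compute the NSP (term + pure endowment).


Term component = 3676.6497
Pure endowment = 10_p_x * v^10 * benefit = 0.95111 * 0.744094 * 88053 = 62316.4518
NSP = 65993.1016


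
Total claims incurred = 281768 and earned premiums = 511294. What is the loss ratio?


Loss ratio = claims / premiums
= 281768 / 511294
= 0.5511


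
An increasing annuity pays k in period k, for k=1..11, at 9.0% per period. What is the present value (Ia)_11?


(Ia)_n = sum_{k=1}^{n} k * v^k, v = 1/(1+i)
v = 0.917431
Sum computed term by term:
(Ia)_11 = 35.0533


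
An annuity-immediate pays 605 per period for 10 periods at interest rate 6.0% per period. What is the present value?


PV = PMT * (1 - (1+i)^(-n)) / i
= 605 * (1 - (1+0.06)^(-10)) / 0.06
= 605 * (1 - 0.558395) / 0.06
= 605 * 7.360087
= 4452.8527


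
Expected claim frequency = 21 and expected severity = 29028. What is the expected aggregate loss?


E[S] = E[N] * E[X]
= 21 * 29028
= 609588


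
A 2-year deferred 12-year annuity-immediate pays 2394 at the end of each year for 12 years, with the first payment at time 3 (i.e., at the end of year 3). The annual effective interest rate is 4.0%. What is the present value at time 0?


PV at time 2 of the 12-year annuity-immediate:
a_n = 2394 * (1-(1+0.04)^(-12))/0.04 = 22467.8666
Discount back 2 years to time 0:
PV = 22467.8666 * (1+0.04)^(-2)
= 22467.8666 * 0.924556
= 20772.8056


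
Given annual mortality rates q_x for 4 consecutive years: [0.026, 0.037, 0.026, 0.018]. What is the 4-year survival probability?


p_k = 1 - q_k for each year
Survival = product of (1 - q_k)
= 0.974 * 0.963 * 0.974 * 0.982
= 0.8971


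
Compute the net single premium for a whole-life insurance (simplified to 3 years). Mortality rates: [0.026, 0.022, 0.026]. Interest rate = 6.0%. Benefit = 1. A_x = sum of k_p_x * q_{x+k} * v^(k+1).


v = 0.943396
Year 0: k_p_x=1.0, q=0.026, term=0.024528
Year 1: k_p_x=0.974, q=0.022, term=0.019071
Year 2: k_p_x=0.952572, q=0.026, term=0.020795
A_x = 0.0644


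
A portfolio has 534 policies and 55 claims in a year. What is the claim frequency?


frequency = claims / policies
= 55 / 534
= 0.103


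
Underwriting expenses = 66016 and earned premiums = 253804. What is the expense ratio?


Expense ratio = expenses / premiums
= 66016 / 253804
= 0.2601


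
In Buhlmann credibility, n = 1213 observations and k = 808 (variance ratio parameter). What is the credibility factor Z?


Z = n / (n + k)
= 1213 / (1213 + 808)
= 1213 / 2021
= 0.6002


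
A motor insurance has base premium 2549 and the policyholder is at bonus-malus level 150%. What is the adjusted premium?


adjusted = base * BM_level / 100
= 2549 * 150 / 100
= 2549 * 1.5
= 3823.5
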